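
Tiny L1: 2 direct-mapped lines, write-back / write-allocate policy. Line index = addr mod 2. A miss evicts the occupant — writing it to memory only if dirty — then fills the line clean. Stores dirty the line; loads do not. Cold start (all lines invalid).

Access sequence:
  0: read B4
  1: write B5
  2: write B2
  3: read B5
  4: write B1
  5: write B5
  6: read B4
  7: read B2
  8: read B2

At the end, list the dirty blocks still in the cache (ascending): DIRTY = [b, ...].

0: R B4 -> L0 miss  d=-]
1: W B5 -> L1 miss  d=D]
2: W B2 -> L0 miss  d=D]
3: R B5 -> L1 hit  d=D]
4: W B1 -> L1 miss wb->B5  d=D]
5: W B5 -> L1 miss wb->B1  d=D]
6: R B4 -> L0 miss wb->B2  d=-]
7: R B2 -> L0 miss  d=-]
8: R B2 -> L0 hit  d=-]

DIRTY = [5]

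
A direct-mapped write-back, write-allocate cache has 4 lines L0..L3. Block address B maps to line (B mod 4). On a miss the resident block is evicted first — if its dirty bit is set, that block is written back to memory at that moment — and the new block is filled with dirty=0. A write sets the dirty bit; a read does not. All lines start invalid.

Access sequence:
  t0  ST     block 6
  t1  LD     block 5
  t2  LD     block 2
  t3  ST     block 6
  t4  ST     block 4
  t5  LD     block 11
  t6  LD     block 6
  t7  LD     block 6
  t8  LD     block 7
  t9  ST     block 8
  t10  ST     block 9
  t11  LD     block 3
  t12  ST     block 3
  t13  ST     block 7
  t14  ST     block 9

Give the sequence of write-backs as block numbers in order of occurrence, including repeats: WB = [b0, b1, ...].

0: W B6 -> L2 miss  d=D]
1: R B5 -> L1 miss  d=-]
2: R B2 -> L2 miss wb->B6  d=-]
3: W B6 -> L2 miss  d=D]
4: W B4 -> L0 miss  d=D]
5: R B11 -> L3 miss  d=-]
6: R B6 -> L2 hit  d=D]
7: R B6 -> L2 hit  d=D]
8: R B7 -> L3 miss  d=-]
9: W B8 -> L0 miss wb->B4  d=D]
10: W B9 -> L1 miss  d=D]
11: R B3 -> L3 miss  d=-]
12: W B3 -> L3 hit  d=D]
13: W B7 -> L3 miss wb->B3  d=D]
14: W B9 -> L1 hit  d=D]

WB = [6, 4, 3]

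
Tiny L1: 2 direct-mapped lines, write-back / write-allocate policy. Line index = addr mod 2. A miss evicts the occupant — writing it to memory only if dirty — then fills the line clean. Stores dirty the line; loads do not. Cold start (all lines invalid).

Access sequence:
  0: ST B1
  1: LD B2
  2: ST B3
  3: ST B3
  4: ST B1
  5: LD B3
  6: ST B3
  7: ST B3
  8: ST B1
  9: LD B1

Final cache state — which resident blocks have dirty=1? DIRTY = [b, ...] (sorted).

DIRTY = [1]

0: W B1 → L1 miss [D]
1: R B2 → L0 miss [-]
2: W B3 → L1 miss wb→B1 [D]
3: W B3 → L1 hit [D]
4: W B1 → L1 miss wb→B3 [D]
5: R B3 → L1 miss wb→B1 [-]
6: W B3 → L1 hit [D]
7: W B3 → L1 hit [D]
8: W B1 → L1 miss wb→B3 [D]
9: R B1 → L1 hit [D]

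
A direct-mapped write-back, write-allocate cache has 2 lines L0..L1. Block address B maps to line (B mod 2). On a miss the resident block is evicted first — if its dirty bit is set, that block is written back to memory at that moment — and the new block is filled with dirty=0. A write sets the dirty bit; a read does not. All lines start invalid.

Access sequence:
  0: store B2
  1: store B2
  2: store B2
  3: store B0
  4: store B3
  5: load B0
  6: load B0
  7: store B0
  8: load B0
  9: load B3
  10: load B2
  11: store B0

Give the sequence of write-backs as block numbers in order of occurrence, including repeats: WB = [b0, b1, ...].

WB = [2, 0]

  0 | W B2 → L0 miss [D]
  1 | W B2 → L0 hit [D]
  2 | W B2 → L0 hit [D]
  3 | W B0 → L0 miss wb→B2 [D]
  4 | W B3 → L1 miss [D]
  5 | R B0 → L0 hit [D]
  6 | R B0 → L0 hit [D]
  7 | W B0 → L0 hit [D]
  8 | R B0 → L0 hit [D]
  9 | R B3 → L1 hit [D]
  10 | R B2 → L0 miss wb→B0 [-]
  11 | W B0 → L0 miss [D]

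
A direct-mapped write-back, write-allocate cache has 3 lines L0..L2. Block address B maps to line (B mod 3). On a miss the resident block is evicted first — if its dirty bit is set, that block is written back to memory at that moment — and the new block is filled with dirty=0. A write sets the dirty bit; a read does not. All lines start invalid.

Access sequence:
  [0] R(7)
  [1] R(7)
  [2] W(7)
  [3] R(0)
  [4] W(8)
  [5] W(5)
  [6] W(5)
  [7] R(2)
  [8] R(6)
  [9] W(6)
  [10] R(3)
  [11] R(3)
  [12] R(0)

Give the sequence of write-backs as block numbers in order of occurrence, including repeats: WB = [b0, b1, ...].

WB = [8, 5, 6]

0: R B7 → L1 miss [-]
1: R B7 → L1 hit [-]
2: W B7 → L1 hit [D]
3: R B0 → L0 miss [-]
4: W B8 → L2 miss [D]
5: W B5 → L2 miss wb→B8 [D]
6: W B5 → L2 hit [D]
7: R B2 → L2 miss wb→B5 [-]
8: R B6 → L0 miss [-]
9: W B6 → L0 hit [D]
10: R B3 → L0 miss wb→B6 [-]
11: R B3 → L0 hit [-]
12: R B0 → L0 miss [-]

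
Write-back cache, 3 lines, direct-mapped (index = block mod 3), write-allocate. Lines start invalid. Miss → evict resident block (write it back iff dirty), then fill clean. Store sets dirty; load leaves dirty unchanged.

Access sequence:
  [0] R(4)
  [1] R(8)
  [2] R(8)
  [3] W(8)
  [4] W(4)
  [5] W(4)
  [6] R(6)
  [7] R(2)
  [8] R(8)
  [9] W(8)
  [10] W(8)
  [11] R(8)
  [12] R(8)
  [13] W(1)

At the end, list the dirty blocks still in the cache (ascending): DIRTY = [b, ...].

DIRTY = [1, 8]

  0 | R B4 → L1 miss [-]
  1 | R B8 → L2 miss [-]
  2 | R B8 → L2 hit [-]
  3 | W B8 → L2 hit [D]
  4 | W B4 → L1 hit [D]
  5 | W B4 → L1 hit [D]
  6 | R B6 → L0 miss [-]
  7 | R B2 → L2 miss wb→B8 [-]
  8 | R B8 → L2 miss [-]
  9 | W B8 → L2 hit [D]
  10 | W B8 → L2 hit [D]
  11 | R B8 → L2 hit [D]
  12 | R B8 → L2 hit [D]
  13 | W B1 → L1 miss wb→B4 [D]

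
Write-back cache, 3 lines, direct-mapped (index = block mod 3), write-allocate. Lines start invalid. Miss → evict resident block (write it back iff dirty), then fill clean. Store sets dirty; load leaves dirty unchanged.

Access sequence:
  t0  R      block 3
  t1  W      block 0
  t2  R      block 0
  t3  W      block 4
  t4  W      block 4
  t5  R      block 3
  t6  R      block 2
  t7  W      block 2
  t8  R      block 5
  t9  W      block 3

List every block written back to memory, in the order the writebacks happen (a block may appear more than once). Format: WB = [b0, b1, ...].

WB = [0, 2]

0: R B3 → L0 miss [-]
1: W B0 → L0 miss [D]
2: R B0 → L0 hit [D]
3: W B4 → L1 miss [D]
4: W B4 → L1 hit [D]
5: R B3 → L0 miss wb→B0 [-]
6: R B2 → L2 miss [-]
7: W B2 → L2 hit [D]
8: R B5 → L2 miss wb→B2 [-]
9: W B3 → L0 hit [D]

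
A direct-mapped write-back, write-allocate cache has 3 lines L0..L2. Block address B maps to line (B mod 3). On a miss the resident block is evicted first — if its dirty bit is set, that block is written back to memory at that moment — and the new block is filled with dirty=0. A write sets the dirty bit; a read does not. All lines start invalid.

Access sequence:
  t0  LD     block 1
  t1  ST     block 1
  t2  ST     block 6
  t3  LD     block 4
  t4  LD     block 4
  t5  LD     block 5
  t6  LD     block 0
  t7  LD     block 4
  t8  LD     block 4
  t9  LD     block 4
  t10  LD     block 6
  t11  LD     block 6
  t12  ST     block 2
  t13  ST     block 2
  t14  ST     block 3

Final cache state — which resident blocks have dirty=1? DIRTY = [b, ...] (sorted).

0: R B1 -> L1 miss  d=-]
1: W B1 -> L1 hit  d=D]
2: W B6 -> L0 miss  d=D]
3: R B4 -> L1 miss wb->B1  d=-]
4: R B4 -> L1 hit  d=-]
5: R B5 -> L2 miss  d=-]
6: R B0 -> L0 miss wb->B6  d=-]
7: R B4 -> L1 hit  d=-]
8: R B4 -> L1 hit  d=-]
9: R B4 -> L1 hit  d=-]
10: R B6 -> L0 miss  d=-]
11: R B6 -> L0 hit  d=-]
12: W B2 -> L2 miss  d=D]
13: W B2 -> L2 hit  d=D]
14: W B3 -> L0 miss  d=D]

DIRTY = [2, 3]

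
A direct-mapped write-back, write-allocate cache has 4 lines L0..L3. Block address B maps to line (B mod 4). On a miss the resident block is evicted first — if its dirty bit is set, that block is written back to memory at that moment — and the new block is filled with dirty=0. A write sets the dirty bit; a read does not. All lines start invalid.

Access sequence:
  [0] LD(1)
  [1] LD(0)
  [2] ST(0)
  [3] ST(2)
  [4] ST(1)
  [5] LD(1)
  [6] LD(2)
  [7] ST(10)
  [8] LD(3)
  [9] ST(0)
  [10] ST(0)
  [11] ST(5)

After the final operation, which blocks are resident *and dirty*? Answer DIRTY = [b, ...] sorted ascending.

0: R B1 -> L1 miss  d=-]
1: R B0 -> L0 miss  d=-]
2: W B0 -> L0 hit  d=D]
3: W B2 -> L2 miss  d=D]
4: W B1 -> L1 hit  d=D]
5: R B1 -> L1 hit  d=D]
6: R B2 -> L2 hit  d=D]
7: W B10 -> L2 miss wb->B2  d=D]
8: R B3 -> L3 miss  d=-]
9: W B0 -> L0 hit  d=D]
10: W B0 -> L0 hit  d=D]
11: W B5 -> L1 miss wb->B1  d=D]

DIRTY = [0, 5, 10]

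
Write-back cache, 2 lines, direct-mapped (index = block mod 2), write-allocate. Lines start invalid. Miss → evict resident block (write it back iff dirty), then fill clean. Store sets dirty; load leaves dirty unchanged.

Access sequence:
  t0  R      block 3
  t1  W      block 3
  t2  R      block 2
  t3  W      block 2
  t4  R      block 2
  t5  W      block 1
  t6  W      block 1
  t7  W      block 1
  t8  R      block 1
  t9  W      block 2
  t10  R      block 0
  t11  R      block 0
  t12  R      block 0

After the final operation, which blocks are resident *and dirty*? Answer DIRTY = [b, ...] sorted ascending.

DIRTY = [1]

0: R B3 -> L1 miss  d=-]
1: W B3 -> L1 hit  d=D]
2: R B2 -> L0 miss  d=-]
3: W B2 -> L0 hit  d=D]
4: R B2 -> L0 hit  d=D]
5: W B1 -> L1 miss wb->B3  d=D]
6: W B1 -> L1 hit  d=D]
7: W B1 -> L1 hit  d=D]
8: R B1 -> L1 hit  d=D]
9: W B2 -> L0 hit  d=D]
10: R B0 -> L0 miss wb->B2  d=-]
11: R B0 -> L0 hit  d=-]
12: R B0 -> L0 hit  d=-]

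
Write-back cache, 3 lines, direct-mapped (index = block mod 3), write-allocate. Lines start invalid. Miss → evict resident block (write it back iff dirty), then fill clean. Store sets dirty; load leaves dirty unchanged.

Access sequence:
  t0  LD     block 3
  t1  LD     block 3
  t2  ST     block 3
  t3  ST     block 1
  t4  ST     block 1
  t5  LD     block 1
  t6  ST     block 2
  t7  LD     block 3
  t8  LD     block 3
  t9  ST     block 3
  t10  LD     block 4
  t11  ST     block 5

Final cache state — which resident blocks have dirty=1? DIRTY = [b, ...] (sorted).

DIRTY = [3, 5]

0: R B3 → L0 miss [-]
1: R B3 → L0 hit [-]
2: W B3 → L0 hit [D]
3: W B1 → L1 miss [D]
4: W B1 → L1 hit [D]
5: R B1 → L1 hit [D]
6: W B2 → L2 miss [D]
7: R B3 → L0 hit [D]
8: R B3 → L0 hit [D]
9: W B3 → L0 hit [D]
10: R B4 → L1 miss wb→B1 [-]
11: W B5 → L2 miss wb→B2 [D]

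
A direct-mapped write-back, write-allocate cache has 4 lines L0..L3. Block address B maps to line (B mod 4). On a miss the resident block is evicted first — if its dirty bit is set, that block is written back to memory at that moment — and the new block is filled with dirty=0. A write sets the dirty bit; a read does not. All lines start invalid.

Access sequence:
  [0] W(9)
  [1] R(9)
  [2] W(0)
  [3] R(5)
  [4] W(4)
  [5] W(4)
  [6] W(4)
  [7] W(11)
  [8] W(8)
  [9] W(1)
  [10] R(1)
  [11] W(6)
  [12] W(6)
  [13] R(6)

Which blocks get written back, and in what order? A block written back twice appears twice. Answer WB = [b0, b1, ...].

WB = [9, 0, 4]

  0 | W B9 → L1 miss [D]
  1 | R B9 → L1 hit [D]
  2 | W B0 → L0 miss [D]
  3 | R B5 → L1 miss wb→B9 [-]
  4 | W B4 → L0 miss wb→B0 [D]
  5 | W B4 → L0 hit [D]
  6 | W B4 → L0 hit [D]
  7 | W B11 → L3 miss [D]
  8 | W B8 → L0 miss wb→B4 [D]
  9 | W B1 → L1 miss [D]
  10 | R B1 → L1 hit [D]
  11 | W B6 → L2 miss [D]
  12 | W B6 → L2 hit [D]
  13 | R B6 → L2 hit [D]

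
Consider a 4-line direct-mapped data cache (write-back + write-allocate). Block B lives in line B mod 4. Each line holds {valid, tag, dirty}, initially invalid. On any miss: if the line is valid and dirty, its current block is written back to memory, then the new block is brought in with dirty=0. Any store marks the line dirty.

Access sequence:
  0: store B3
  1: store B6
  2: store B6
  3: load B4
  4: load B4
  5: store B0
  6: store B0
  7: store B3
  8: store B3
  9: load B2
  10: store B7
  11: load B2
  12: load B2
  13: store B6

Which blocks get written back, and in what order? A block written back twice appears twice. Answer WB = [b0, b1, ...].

0: W B3 → L3 miss [D]
1: W B6 → L2 miss [D]
2: W B6 → L2 hit [D]
3: R B4 → L0 miss [-]
4: R B4 → L0 hit [-]
5: W B0 → L0 miss [D]
6: W B0 → L0 hit [D]
7: W B3 → L3 hit [D]
8: W B3 → L3 hit [D]
9: R B2 → L2 miss wb→B6 [-]
10: W B7 → L3 miss wb→B3 [D]
11: R B2 → L2 hit [-]
12: R B2 → L2 hit [-]
13: W B6 → L2 miss [D]

WB = [6, 3]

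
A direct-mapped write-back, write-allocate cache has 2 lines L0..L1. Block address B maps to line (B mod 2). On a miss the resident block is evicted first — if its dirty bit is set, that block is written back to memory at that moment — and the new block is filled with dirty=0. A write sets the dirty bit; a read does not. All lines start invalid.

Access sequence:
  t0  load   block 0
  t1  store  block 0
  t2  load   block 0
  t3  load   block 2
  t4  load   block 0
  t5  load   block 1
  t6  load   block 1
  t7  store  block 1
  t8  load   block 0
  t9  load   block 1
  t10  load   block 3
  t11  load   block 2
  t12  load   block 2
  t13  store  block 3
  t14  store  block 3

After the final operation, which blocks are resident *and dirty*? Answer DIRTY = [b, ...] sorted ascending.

0: R B0 -> L0 miss  d=-]
1: W B0 -> L0 hit  d=D]
2: R B0 -> L0 hit  d=D]
3: R B2 -> L0 miss wb->B0  d=-]
4: R B0 -> L0 miss  d=-]
5: R B1 -> L1 miss  d=-]
6: R B1 -> L1 hit  d=-]
7: W B1 -> L1 hit  d=D]
8: R B0 -> L0 hit  d=-]
9: R B1 -> L1 hit  d=D]
10: R B3 -> L1 miss wb->B1  d=-]
11: R B2 -> L0 miss  d=-]
12: R B2 -> L0 hit  d=-]
13: W B3 -> L1 hit  d=D]
14: W B3 -> L1 hit  d=D]

DIRTY = [3]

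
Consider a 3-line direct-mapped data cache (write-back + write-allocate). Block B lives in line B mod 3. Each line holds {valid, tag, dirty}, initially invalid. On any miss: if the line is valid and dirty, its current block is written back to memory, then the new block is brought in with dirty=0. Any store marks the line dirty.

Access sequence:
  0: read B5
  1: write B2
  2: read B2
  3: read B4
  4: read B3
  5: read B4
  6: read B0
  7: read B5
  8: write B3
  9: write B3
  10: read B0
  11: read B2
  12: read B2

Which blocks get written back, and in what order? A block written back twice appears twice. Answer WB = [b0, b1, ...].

WB = [2, 3]

0: R B5 → L2 miss [-]
1: W B2 → L2 miss [D]
2: R B2 → L2 hit [D]
3: R B4 → L1 miss [-]
4: R B3 → L0 miss [-]
5: R B4 → L1 hit [-]
6: R B0 → L0 miss [-]
7: R B5 → L2 miss wb→B2 [-]
8: W B3 → L0 miss [D]
9: W B3 → L0 hit [D]
10: R B0 → L0 miss wb→B3 [-]
11: R B2 → L2 miss [-]
12: R B2 → L2 hit [-]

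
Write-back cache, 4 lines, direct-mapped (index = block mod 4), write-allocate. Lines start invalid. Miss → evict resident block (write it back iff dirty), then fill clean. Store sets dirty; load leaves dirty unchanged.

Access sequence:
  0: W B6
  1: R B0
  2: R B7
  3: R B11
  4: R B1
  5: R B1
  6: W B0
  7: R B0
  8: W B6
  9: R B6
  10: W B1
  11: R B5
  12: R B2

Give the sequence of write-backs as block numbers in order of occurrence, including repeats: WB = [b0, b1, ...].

WB = [1, 6]

  0 | W B6 → L2 miss [D]
  1 | R B0 → L0 miss [-]
  2 | R B7 → L3 miss [-]
  3 | R B11 → L3 miss [-]
  4 | R B1 → L1 miss [-]
  5 | R B1 → L1 hit [-]
  6 | W B0 → L0 hit [D]
  7 | R B0 → L0 hit [D]
  8 | W B6 → L2 hit [D]
  9 | R B6 → L2 hit [D]
  10 | W B1 → L1 hit [D]
  11 | R B5 → L1 miss wb→B1 [-]
  12 | R B2 → L2 miss wb→B6 [-]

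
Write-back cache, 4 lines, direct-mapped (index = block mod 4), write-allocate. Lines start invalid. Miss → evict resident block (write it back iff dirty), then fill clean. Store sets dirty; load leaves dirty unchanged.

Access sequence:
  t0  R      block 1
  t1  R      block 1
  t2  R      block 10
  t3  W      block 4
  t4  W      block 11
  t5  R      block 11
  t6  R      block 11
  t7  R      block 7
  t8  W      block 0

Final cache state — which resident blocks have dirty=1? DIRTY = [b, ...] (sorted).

0: R B1 → L1 miss [-]
1: R B1 → L1 hit [-]
2: R B10 → L2 miss [-]
3: W B4 → L0 miss [D]
4: W B11 → L3 miss [D]
5: R B11 → L3 hit [D]
6: R B11 → L3 hit [D]
7: R B7 → L3 miss wb→B11 [-]
8: W B0 → L0 miss wb→B4 [D]

DIRTY = [0]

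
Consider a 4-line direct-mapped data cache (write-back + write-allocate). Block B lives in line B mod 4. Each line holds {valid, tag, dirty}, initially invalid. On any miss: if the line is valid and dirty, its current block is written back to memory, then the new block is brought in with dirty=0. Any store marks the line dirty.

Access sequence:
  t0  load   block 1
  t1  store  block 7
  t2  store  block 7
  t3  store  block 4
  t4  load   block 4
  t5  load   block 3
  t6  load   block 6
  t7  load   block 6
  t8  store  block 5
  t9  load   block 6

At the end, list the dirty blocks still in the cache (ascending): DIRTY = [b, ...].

DIRTY = [4, 5]

0: R B1 → L1 miss [-]
1: W B7 → L3 miss [D]
2: W B7 → L3 hit [D]
3: W B4 → L0 miss [D]
4: R B4 → L0 hit [D]
5: R B3 → L3 miss wb→B7 [-]
6: R B6 → L2 miss [-]
7: R B6 → L2 hit [-]
8: W B5 → L1 miss [D]
9: R B6 → L2 hit [-]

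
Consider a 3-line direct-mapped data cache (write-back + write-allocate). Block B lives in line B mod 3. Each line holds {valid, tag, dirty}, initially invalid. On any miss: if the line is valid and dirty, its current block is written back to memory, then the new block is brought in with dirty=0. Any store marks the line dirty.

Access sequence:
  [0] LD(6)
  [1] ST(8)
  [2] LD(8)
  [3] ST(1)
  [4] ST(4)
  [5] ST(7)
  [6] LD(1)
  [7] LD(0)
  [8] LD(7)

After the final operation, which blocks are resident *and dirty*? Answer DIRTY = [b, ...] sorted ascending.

DIRTY = [8]

  0 | R B6 → L0 miss [-]
  1 | W B8 → L2 miss [D]
  2 | R B8 → L2 hit [D]
  3 | W B1 → L1 miss [D]
  4 | W B4 → L1 miss wb→B1 [D]
  5 | W B7 → L1 miss wb→B4 [D]
  6 | R B1 → L1 miss wb→B7 [-]
  7 | R B0 → L0 miss [-]
  8 | R B7 → L1 miss [-]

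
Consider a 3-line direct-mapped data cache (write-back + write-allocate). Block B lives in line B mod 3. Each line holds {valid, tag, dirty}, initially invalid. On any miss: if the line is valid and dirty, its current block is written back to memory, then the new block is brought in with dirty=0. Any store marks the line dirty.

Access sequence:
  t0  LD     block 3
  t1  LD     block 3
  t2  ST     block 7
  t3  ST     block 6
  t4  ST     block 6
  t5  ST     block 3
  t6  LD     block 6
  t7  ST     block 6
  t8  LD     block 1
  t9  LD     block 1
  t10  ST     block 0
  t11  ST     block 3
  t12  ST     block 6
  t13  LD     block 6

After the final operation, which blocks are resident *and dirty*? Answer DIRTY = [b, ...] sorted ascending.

DIRTY = [6]

0: R B3 → L0 miss [-]
1: R B3 → L0 hit [-]
2: W B7 → L1 miss [D]
3: W B6 → L0 miss [D]
4: W B6 → L0 hit [D]
5: W B3 → L0 miss wb→B6 [D]
6: R B6 → L0 miss wb→B3 [-]
7: W B6 → L0 hit [D]
8: R B1 → L1 miss wb→B7 [-]
9: R B1 → L1 hit [-]
10: W B0 → L0 miss wb→B6 [D]
11: W B3 → L0 miss wb→B0 [D]
12: W B6 → L0 miss wb→B3 [D]
13: R B6 → L0 hit [D]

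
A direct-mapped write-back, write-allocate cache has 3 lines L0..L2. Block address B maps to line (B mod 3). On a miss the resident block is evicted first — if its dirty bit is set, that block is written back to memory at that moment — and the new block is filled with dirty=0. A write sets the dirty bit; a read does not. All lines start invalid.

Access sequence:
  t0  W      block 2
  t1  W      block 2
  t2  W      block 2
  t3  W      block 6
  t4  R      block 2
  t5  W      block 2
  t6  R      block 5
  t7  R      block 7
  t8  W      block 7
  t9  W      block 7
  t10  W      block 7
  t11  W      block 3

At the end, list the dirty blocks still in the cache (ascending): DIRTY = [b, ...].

DIRTY = [3, 7]

0: W B2 -> L2 miss  d=D]
1: W B2 -> L2 hit  d=D]
2: W B2 -> L2 hit  d=D]
3: W B6 -> L0 miss  d=D]
4: R B2 -> L2 hit  d=D]
5: W B2 -> L2 hit  d=D]
6: R B5 -> L2 miss wb->B2  d=-]
7: R B7 -> L1 miss  d=-]
8: W B7 -> L1 hit  d=D]
9: W B7 -> L1 hit  d=D]
10: W B7 -> L1 hit  d=D]
11: W B3 -> L0 miss wb->B6  d=D]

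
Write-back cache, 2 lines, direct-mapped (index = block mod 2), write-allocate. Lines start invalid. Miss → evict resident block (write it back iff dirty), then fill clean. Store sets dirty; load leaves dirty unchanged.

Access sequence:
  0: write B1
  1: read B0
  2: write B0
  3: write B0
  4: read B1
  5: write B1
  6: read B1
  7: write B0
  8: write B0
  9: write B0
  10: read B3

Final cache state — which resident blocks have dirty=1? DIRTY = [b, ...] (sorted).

  0 | W B1 → L1 miss [D]
  1 | R B0 → L0 miss [-]
  2 | W B0 → L0 hit [D]
  3 | W B0 → L0 hit [D]
  4 | R B1 → L1 hit [D]
  5 | W B1 → L1 hit [D]
  6 | R B1 → L1 hit [D]
  7 | W B0 → L0 hit [D]
  8 | W B0 → L0 hit [D]
  9 | W B0 → L0 hit [D]
  10 | R B3 → L1 miss wb→B1 [-]

DIRTY = [0]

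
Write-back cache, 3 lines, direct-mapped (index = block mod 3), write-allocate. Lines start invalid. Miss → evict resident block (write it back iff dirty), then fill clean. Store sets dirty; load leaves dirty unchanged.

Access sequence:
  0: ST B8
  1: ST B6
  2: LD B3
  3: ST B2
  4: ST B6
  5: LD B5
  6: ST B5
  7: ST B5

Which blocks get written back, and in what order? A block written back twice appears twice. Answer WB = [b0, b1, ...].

0: W B8 → L2 miss [D]
1: W B6 → L0 miss [D]
2: R B3 → L0 miss wb→B6 [-]
3: W B2 → L2 miss wb→B8 [D]
4: W B6 → L0 miss [D]
5: R B5 → L2 miss wb→B2 [-]
6: W B5 → L2 hit [D]
7: W B5 → L2 hit [D]

WB = [6, 8, 2]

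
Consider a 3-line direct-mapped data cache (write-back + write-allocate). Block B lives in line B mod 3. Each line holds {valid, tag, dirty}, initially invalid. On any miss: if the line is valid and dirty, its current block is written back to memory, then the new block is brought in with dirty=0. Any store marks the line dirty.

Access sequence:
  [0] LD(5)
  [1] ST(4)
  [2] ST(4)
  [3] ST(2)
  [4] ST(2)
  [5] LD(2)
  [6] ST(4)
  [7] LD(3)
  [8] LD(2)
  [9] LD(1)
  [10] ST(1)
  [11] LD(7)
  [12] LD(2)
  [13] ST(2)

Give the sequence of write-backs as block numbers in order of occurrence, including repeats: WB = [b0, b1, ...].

0: R B5 → L2 miss [-]
1: W B4 → L1 miss [D]
2: W B4 → L1 hit [D]
3: W B2 → L2 miss [D]
4: W B2 → L2 hit [D]
5: R B2 → L2 hit [D]
6: W B4 → L1 hit [D]
7: R B3 → L0 miss [-]
8: R B2 → L2 hit [D]
9: R B1 → L1 miss wb→B4 [-]
10: W B1 → L1 hit [D]
11: R B7 → L1 miss wb→B1 [-]
12: R B2 → L2 hit [D]
13: W B2 → L2 hit [D]

WB = [4, 1]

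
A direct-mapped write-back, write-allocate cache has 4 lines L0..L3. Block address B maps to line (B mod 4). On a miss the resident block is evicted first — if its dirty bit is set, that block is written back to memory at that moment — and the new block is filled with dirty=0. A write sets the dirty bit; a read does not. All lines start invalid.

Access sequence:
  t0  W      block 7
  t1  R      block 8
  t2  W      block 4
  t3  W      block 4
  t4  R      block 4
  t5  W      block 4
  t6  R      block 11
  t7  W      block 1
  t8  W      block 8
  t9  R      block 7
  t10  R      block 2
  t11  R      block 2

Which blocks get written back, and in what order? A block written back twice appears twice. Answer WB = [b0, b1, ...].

WB = [7, 4]

0: W B7 -> L3 miss  d=D]
1: R B8 -> L0 miss  d=-]
2: W B4 -> L0 miss  d=D]
3: W B4 -> L0 hit  d=D]
4: R B4 -> L0 hit  d=D]
5: W B4 -> L0 hit  d=D]
6: R B11 -> L3 miss wb->B7  d=-]
7: W B1 -> L1 miss  d=D]
8: W B8 -> L0 miss wb->B4  d=D]
9: R B7 -> L3 miss  d=-]
10: R B2 -> L2 miss  d=-]
11: R B2 -> L2 hit  d=-]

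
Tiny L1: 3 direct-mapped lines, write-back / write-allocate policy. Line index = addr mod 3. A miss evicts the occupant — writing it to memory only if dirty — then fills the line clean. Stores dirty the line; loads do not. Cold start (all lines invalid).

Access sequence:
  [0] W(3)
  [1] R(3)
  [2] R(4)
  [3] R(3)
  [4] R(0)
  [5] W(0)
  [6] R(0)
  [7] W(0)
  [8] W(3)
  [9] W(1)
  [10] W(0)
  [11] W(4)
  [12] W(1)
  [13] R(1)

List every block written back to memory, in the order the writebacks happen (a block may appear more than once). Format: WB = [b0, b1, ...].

0: W B3 → L0 miss [D]
1: R B3 → L0 hit [D]
2: R B4 → L1 miss [-]
3: R B3 → L0 hit [D]
4: R B0 → L0 miss wb→B3 [-]
5: W B0 → L0 hit [D]
6: R B0 → L0 hit [D]
7: W B0 → L0 hit [D]
8: W B3 → L0 miss wb→B0 [D]
9: W B1 → L1 miss [D]
10: W B0 → L0 miss wb→B3 [D]
11: W B4 → L1 miss wb→B1 [D]
12: W B1 → L1 miss wb→B4 [D]
13: R B1 → L1 hit [D]

WB = [3, 0, 3, 1, 4]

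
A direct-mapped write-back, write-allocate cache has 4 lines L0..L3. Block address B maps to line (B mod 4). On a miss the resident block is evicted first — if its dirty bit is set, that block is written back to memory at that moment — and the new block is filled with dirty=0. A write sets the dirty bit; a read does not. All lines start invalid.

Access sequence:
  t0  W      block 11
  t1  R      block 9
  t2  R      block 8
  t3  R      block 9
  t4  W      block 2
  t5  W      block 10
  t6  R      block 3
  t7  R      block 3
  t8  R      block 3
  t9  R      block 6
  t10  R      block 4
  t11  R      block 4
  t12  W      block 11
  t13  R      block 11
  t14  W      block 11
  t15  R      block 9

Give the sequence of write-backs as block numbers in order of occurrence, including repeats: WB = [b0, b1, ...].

WB = [2, 11, 10]

  0 | W B11 → L3 miss [D]
  1 | R B9 → L1 miss [-]
  2 | R B8 → L0 miss [-]
  3 | R B9 → L1 hit [-]
  4 | W B2 → L2 miss [D]
  5 | W B10 → L2 miss wb→B2 [D]
  6 | R B3 → L3 miss wb→B11 [-]
  7 | R B3 → L3 hit [-]
  8 | R B3 → L3 hit [-]
  9 | R B6 → L2 miss wb→B10 [-]
  10 | R B4 → L0 miss [-]
  11 | R B4 → L0 hit [-]
  12 | W B11 → L3 miss [D]
  13 | R B11 → L3 hit [D]
  14 | W B11 → L3 hit [D]
  15 | R B9 → L1 hit [-]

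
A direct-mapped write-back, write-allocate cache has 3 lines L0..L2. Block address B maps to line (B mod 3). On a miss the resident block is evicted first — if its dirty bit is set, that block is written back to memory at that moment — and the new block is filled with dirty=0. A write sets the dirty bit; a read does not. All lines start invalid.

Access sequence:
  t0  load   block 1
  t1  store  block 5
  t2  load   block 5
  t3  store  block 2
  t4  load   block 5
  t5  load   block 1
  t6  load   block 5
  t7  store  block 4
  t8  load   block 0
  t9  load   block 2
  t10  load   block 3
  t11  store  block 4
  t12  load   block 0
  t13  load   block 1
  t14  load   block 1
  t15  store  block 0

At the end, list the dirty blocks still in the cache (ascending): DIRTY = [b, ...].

  0 | R B1 → L1 miss [-]
  1 | W B5 → L2 miss [D]
  2 | R B5 → L2 hit [D]
  3 | W B2 → L2 miss wb→B5 [D]
  4 | R B5 → L2 miss wb→B2 [-]
  5 | R B1 → L1 hit [-]
  6 | R B5 → L2 hit [-]
  7 | W B4 → L1 miss [D]
  8 | R B0 → L0 miss [-]
  9 | R B2 → L2 miss [-]
  10 | R B3 → L0 miss [-]
  11 | W B4 → L1 hit [D]
  12 | R B0 → L0 miss [-]
  13 | R B1 → L1 miss wb→B4 [-]
  14 | R B1 → L1 hit [-]
  15 | W B0 → L0 hit [D]

DIRTY = [0]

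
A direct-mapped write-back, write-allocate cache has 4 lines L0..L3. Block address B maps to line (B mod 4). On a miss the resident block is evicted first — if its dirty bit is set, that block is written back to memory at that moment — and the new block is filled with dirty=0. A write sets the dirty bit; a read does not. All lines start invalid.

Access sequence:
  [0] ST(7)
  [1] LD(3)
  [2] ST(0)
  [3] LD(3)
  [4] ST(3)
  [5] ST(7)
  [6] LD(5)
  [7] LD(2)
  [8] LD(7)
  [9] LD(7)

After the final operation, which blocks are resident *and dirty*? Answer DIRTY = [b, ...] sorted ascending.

0: W B7 → L3 miss [D]
1: R B3 → L3 miss wb→B7 [-]
2: W B0 → L0 miss [D]
3: R B3 → L3 hit [-]
4: W B3 → L3 hit [D]
5: W B7 → L3 miss wb→B3 [D]
6: R B5 → L1 miss [-]
7: R B2 → L2 miss [-]
8: R B7 → L3 hit [D]
9: R B7 → L3 hit [D]

DIRTY = [0, 7]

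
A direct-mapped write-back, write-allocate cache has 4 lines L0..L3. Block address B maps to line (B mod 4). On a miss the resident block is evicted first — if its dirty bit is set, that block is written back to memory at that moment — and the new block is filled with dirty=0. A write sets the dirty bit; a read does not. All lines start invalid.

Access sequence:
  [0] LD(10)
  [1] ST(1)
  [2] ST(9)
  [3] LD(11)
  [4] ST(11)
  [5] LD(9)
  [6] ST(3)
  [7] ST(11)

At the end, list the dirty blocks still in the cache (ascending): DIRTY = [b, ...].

0: R B10 → L2 miss [-]
1: W B1 → L1 miss [D]
2: W B9 → L1 miss wb→B1 [D]
3: R B11 → L3 miss [-]
4: W B11 → L3 hit [D]
5: R B9 → L1 hit [D]
6: W B3 → L3 miss wb→B11 [D]
7: W B11 → L3 miss wb→B3 [D]

DIRTY = [9, 11]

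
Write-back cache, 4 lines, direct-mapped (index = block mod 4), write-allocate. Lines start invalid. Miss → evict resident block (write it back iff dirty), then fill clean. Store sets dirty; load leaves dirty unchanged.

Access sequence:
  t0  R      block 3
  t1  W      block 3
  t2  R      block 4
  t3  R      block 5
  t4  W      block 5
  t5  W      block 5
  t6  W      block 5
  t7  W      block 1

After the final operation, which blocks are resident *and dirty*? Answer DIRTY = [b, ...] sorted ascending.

0: R B3 → L3 miss [-]
1: W B3 → L3 hit [D]
2: R B4 → L0 miss [-]
3: R B5 → L1 miss [-]
4: W B5 → L1 hit [D]
5: W B5 → L1 hit [D]
6: W B5 → L1 hit [D]
7: W B1 → L1 miss wb→B5 [D]

DIRTY = [1, 3]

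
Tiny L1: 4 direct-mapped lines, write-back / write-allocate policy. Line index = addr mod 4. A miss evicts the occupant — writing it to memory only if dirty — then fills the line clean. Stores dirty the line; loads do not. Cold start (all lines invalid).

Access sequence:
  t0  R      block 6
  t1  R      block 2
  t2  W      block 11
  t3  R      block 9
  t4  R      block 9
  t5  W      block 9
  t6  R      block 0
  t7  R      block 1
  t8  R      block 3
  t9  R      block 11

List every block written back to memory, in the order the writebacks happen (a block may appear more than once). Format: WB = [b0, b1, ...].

0: R B6 -> L2 miss  d=-]
1: R B2 -> L2 miss  d=-]
2: W B11 -> L3 miss  d=D]
3: R B9 -> L1 miss  d=-]
4: R B9 -> L1 hit  d=-]
5: W B9 -> L1 hit  d=D]
6: R B0 -> L0 miss  d=-]
7: R B1 -> L1 miss wb->B9  d=-]
8: R B3 -> L3 miss wb->B11  d=-]
9: R B11 -> L3 miss  d=-]

WB = [9, 11]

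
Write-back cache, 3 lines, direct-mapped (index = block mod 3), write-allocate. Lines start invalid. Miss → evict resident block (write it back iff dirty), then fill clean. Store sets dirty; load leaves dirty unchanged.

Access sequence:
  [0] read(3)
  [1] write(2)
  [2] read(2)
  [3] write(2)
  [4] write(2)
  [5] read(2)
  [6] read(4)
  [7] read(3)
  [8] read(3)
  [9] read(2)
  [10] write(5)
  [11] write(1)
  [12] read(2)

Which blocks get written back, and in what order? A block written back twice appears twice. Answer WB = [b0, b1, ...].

0: R B3 -> L0 miss  d=-]
1: W B2 -> L2 miss  d=D]
2: R B2 -> L2 hit  d=D]
3: W B2 -> L2 hit  d=D]
4: W B2 -> L2 hit  d=D]
5: R B2 -> L2 hit  d=D]
6: R B4 -> L1 miss  d=-]
7: R B3 -> L0 hit  d=-]
8: R B3 -> L0 hit  d=-]
9: R B2 -> L2 hit  d=D]
10: W B5 -> L2 miss wb->B2  d=D]
11: W B1 -> L1 miss  d=D]
12: R B2 -> L2 miss wb->B5  d=-]

WB = [2, 5]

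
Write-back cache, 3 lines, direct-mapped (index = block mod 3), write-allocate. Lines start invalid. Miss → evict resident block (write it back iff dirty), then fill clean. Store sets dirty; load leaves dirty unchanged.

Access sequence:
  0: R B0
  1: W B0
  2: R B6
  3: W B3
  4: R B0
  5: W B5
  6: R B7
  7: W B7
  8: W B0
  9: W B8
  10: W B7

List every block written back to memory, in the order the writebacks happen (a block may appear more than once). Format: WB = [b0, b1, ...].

WB = [0, 3, 5]

0: R B0 → L0 miss [-]
1: W B0 → L0 hit [D]
2: R B6 → L0 miss wb→B0 [-]
3: W B3 → L0 miss [D]
4: R B0 → L0 miss wb→B3 [-]
5: W B5 → L2 miss [D]
6: R B7 → L1 miss [-]
7: W B7 → L1 hit [D]
8: W B0 → L0 hit [D]
9: W B8 → L2 miss wb→B5 [D]
10: W B7 → L1 hit [D]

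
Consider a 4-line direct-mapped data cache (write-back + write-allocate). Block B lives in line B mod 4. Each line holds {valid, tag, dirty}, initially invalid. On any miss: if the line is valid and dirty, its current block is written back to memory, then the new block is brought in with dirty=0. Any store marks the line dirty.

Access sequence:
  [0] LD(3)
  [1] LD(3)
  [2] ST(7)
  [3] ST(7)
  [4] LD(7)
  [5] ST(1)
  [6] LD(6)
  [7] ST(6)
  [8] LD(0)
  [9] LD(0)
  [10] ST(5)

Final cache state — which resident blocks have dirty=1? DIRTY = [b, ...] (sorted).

0: R B3 -> L3 miss  d=-]
1: R B3 -> L3 hit  d=-]
2: W B7 -> L3 miss  d=D]
3: W B7 -> L3 hit  d=D]
4: R B7 -> L3 hit  d=D]
5: W B1 -> L1 miss  d=D]
6: R B6 -> L2 miss  d=-]
7: W B6 -> L2 hit  d=D]
8: R B0 -> L0 miss  d=-]
9: R B0 -> L0 hit  d=-]
10: W B5 -> L1 miss wb->B1  d=D]

DIRTY = [5, 6, 7]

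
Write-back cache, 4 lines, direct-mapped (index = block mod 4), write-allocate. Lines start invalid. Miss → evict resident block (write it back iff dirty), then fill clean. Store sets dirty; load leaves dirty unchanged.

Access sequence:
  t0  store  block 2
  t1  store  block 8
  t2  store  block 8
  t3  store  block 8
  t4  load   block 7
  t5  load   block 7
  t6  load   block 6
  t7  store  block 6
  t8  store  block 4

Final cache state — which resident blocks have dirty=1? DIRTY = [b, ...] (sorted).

DIRTY = [4, 6]

  0 | W B2 → L2 miss [D]
  1 | W B8 → L0 miss [D]
  2 | W B8 → L0 hit [D]
  3 | W B8 → L0 hit [D]
  4 | R B7 → L3 miss [-]
  5 | R B7 → L3 hit [-]
  6 | R B6 → L2 miss wb→B2 [-]
  7 | W B6 → L2 hit [D]
  8 | W B4 → L0 miss wb→B8 [D]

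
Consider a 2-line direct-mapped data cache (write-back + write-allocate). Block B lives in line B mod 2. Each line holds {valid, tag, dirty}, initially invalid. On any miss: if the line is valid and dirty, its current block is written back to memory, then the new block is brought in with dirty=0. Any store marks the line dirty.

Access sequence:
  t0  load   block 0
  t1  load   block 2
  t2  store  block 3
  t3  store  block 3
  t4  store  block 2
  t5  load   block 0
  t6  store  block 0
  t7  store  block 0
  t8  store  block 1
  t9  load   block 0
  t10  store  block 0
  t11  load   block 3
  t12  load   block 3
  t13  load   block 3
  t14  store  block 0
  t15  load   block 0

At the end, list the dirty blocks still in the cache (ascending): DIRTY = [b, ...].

0: R B0 -> L0 miss  d=-]
1: R B2 -> L0 miss  d=-]
2: W B3 -> L1 miss  d=D]
3: W B3 -> L1 hit  d=D]
4: W B2 -> L0 hit  d=D]
5: R B0 -> L0 miss wb->B2  d=-]
6: W B0 -> L0 hit  d=D]
7: W B0 -> L0 hit  d=D]
8: W B1 -> L1 miss wb->B3  d=D]
9: R B0 -> L0 hit  d=D]
10: W B0 -> L0 hit  d=D]
11: R B3 -> L1 miss wb->B1  d=-]
12: R B3 -> L1 hit  d=-]
13: R B3 -> L1 hit  d=-]
14: W B0 -> L0 hit  d=D]
15: R B0 -> L0 hit  d=D]

DIRTY = [0]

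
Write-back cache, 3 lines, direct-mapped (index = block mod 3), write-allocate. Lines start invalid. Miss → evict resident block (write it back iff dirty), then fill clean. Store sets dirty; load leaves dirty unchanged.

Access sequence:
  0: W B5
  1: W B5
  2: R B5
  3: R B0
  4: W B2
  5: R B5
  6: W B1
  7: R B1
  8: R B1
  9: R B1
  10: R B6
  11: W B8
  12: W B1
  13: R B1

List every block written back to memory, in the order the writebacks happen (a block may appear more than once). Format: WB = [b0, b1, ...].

WB = [5, 2]

  0 | W B5 → L2 miss [D]
  1 | W B5 → L2 hit [D]
  2 | R B5 → L2 hit [D]
  3 | R B0 → L0 miss [-]
  4 | W B2 → L2 miss wb→B5 [D]
  5 | R B5 → L2 miss wb→B2 [-]
  6 | W B1 → L1 miss [D]
  7 | R B1 → L1 hit [D]
  8 | R B1 → L1 hit [D]
  9 | R B1 → L1 hit [D]
  10 | R B6 → L0 miss [-]
  11 | W B8 → L2 miss [D]
  12 | W B1 → L1 hit [D]
  13 | R B1 → L1 hit [D]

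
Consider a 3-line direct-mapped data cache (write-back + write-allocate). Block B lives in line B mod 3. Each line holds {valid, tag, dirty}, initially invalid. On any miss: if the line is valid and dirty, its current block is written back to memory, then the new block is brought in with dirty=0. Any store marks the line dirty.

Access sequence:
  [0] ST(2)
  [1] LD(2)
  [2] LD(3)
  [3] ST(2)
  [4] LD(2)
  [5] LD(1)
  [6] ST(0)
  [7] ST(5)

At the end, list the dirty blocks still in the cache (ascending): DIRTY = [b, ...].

DIRTY = [0, 5]

0: W B2 → L2 miss [D]
1: R B2 → L2 hit [D]
2: R B3 → L0 miss [-]
3: W B2 → L2 hit [D]
4: R B2 → L2 hit [D]
5: R B1 → L1 miss [-]
6: W B0 → L0 miss [D]
7: W B5 → L2 miss wb→B2 [D]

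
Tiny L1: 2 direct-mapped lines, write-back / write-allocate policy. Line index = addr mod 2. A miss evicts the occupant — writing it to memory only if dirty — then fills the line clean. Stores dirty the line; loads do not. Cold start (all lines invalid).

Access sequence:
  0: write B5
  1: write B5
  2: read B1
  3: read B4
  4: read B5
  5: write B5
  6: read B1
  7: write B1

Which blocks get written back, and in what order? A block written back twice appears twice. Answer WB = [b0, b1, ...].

0: W B5 → L1 miss [D]
1: W B5 → L1 hit [D]
2: R B1 → L1 miss wb→B5 [-]
3: R B4 → L0 miss [-]
4: R B5 → L1 miss [-]
5: W B5 → L1 hit [D]
6: R B1 → L1 miss wb→B5 [-]
7: W B1 → L1 hit [D]

WB = [5, 5]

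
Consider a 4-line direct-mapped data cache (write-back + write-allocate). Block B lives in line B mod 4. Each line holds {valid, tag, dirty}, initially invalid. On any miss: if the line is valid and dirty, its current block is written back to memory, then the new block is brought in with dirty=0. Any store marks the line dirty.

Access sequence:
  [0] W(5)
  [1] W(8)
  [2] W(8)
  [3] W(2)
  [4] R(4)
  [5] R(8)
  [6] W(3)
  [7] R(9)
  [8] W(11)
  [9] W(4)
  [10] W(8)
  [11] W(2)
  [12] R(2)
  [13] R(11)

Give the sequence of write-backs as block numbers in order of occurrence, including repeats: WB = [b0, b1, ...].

WB = [8, 5, 3, 4]

  0 | W B5 → L1 miss [D]
  1 | W B8 → L0 miss [D]
  2 | W B8 → L0 hit [D]
  3 | W B2 → L2 miss [D]
  4 | R B4 → L0 miss wb→B8 [-]
  5 | R B8 → L0 miss [-]
  6 | W B3 → L3 miss [D]
  7 | R B9 → L1 miss wb→B5 [-]
  8 | W B11 → L3 miss wb→B3 [D]
  9 | W B4 → L0 miss [D]
  10 | W B8 → L0 miss wb→B4 [D]
  11 | W B2 → L2 hit [D]
  12 | R B2 → L2 hit [D]
  13 | R B11 → L3 hit [D]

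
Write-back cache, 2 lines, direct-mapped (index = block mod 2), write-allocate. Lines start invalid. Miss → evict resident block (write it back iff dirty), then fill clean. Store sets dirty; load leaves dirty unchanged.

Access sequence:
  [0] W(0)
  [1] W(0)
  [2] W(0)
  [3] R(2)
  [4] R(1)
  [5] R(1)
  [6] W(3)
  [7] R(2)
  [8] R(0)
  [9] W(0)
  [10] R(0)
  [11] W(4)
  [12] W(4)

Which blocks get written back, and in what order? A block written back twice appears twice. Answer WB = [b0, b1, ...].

WB = [0, 0]

0: W B0 → L0 miss [D]
1: W B0 → L0 hit [D]
2: W B0 → L0 hit [D]
3: R B2 → L0 miss wb→B0 [-]
4: R B1 → L1 miss [-]
5: R B1 → L1 hit [-]
6: W B3 → L1 miss [D]
7: R B2 → L0 hit [-]
8: R B0 → L0 miss [-]
9: W B0 → L0 hit [D]
10: R B0 → L0 hit [D]
11: W B4 → L0 miss wb→B0 [D]
12: W B4 → L0 hit [D]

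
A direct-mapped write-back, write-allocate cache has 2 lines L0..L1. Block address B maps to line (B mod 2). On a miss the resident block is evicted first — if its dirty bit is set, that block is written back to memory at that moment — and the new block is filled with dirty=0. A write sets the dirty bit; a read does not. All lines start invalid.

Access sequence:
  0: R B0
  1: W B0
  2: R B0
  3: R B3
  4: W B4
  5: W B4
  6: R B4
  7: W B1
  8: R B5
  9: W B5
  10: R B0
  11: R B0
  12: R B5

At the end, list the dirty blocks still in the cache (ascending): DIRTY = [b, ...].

0: R B0 -> L0 miss  d=-]
1: W B0 -> L0 hit  d=D]
2: R B0 -> L0 hit  d=D]
3: R B3 -> L1 miss  d=-]
4: W B4 -> L0 miss wb->B0  d=D]
5: W B4 -> L0 hit  d=D]
6: R B4 -> L0 hit  d=D]
7: W B1 -> L1 miss  d=D]
8: R B5 -> L1 miss wb->B1  d=-]
9: W B5 -> L1 hit  d=D]
10: R B0 -> L0 miss wb->B4  d=-]
11: R B0 -> L0 hit  d=-]
12: R B5 -> L1 hit  d=D]

DIRTY = [5]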